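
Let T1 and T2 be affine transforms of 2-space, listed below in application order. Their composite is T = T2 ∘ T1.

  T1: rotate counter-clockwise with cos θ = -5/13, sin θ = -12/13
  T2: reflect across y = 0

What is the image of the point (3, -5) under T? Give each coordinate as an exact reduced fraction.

T1 rotate counter-clockwise with cos θ = -5/13, sin θ = -12/13: (3, -5) → (-75/13, -11/13)
T2 reflect across y = 0: (-75/13, -11/13) → (-75/13, 11/13)

T(p) = (-75/13, 11/13)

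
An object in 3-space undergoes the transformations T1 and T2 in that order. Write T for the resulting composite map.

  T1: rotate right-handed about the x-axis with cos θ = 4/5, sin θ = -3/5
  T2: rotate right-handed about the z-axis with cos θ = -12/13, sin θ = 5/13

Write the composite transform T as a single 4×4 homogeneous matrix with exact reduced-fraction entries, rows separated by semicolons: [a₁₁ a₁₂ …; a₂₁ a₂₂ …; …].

T = [-12/13 -4/13 -3/13 0; 5/13 -48/65 -36/65 0; 0 -3/5 4/5 0; 0 0 0 1]

T1 = [1 0 0 0; 0 4/5 3/5 0; 0 -3/5 4/5 0; 0 0 0 1]
T2·T1 = [-12/13 -4/13 -3/13 0; 5/13 -48/65 -36/65 0; 0 -3/5 4/5 0; 0 0 0 1]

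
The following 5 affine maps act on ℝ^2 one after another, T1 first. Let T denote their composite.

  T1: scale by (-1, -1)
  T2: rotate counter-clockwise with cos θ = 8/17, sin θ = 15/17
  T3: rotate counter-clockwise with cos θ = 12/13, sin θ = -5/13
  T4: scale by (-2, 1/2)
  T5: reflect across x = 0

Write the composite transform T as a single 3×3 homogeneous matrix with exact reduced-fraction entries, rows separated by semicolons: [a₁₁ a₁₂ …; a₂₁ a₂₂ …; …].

T = [-342/221 280/221 0; -70/221 -171/442 0; 0 0 1]

T1 = [-1 0 0; 0 -1 0; 0 0 1]
T2·T1 = [-8/17 15/17 0; -15/17 -8/17 0; 0 0 1]
T3·…·T1 = [-171/221 140/221 0; -140/221 -171/221 0; 0 0 1]
T4·…·T1 = [342/221 -280/221 0; -70/221 -171/442 0; 0 0 1]
T5·…·T1 = [-342/221 280/221 0; -70/221 -171/442 0; 0 0 1]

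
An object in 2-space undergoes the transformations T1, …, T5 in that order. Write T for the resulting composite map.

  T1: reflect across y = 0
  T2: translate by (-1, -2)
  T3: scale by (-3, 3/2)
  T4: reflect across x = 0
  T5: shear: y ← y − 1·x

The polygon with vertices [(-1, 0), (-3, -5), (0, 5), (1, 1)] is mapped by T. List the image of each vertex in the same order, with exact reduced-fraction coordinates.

T1 reflect across y = 0: (-1, 0) → (-1, 0); (-3, -5) → (-3, 5); (0, 5) → (0, -5); (1, 1) → (1, -1)
T2 translate by (-1, -2): (-1, 0) → (-2, -2); (-3, 5) → (-4, 3); (0, -5) → (-1, -7); (1, -1) → (0, -3)
T3 scale by (-3, 3/2): (-2, -2) → (6, -3); (-4, 3) → (12, 9/2); (-1, -7) → (3, -21/2); (0, -3) → (0, -9/2)
T4 reflect across x = 0: (6, -3) → (-6, -3); (12, 9/2) → (-12, 9/2); (3, -21/2) → (-3, -21/2); (0, -9/2) → (0, -9/2)
T5 shear: y ← y − 1·x: (-6, -3) → (-6, 3); (-12, 9/2) → (-12, 33/2); (-3, -21/2) → (-3, -15/2); (0, -9/2) → (0, -9/2)

image vertices: (-6, 3), (-12, 33/2), (-3, -15/2), (0, -9/2)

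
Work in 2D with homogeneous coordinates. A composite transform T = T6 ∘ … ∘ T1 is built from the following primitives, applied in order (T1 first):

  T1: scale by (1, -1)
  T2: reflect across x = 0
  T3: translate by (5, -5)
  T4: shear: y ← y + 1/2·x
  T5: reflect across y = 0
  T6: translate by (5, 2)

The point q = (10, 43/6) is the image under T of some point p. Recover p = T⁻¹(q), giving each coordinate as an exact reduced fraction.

T1 = [1 0 0; 0 -1 0; 0 0 1]
T2·T1 = [-1 0 0; 0 -1 0; 0 0 1]
T3·…·T1 = [-1 0 5; 0 -1 -5; 0 0 1]
T4·…·T1 = [-1 0 5; -1/2 -1 -5/2; 0 0 1]
T5·…·T1 = [-1 0 5; 1/2 1 5/2; 0 0 1]
T6·…·T1 = [-1 0 10; 1/2 1 9/2; 0 0 1]
det M = -1; M⁻¹ = [-1 0 10; 1/2 1 -19/2; 0 0 1]
M⁻¹ · (10, 43/6)ᵀ = (0, 8/3)ᵀ

p = (0, 8/3)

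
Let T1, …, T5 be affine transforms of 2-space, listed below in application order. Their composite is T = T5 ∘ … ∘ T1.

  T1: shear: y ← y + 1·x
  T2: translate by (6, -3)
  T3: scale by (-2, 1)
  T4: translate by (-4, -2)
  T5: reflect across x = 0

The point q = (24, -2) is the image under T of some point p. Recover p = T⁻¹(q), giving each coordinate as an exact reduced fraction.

T1 = [1 0 0; 1 1 0; 0 0 1]
T2·T1 = [1 0 6; 1 1 -3; 0 0 1]
T3·…·T1 = [-2 0 -12; 1 1 -3; 0 0 1]
T4·…·T1 = [-2 0 -16; 1 1 -5; 0 0 1]
T5·…·T1 = [2 0 16; 1 1 -5; 0 0 1]
det M = 2; M⁻¹ = [1/2 0 -8; -1/2 1 13; 0 0 1]
M⁻¹ · (24, -2)ᵀ = (4, -1)ᵀ

p = (4, -1)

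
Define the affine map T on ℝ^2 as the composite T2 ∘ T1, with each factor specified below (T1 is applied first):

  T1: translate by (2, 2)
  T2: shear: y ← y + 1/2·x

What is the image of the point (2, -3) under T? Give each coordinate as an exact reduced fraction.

T1 translate by (2, 2): (2, -3) → (4, -1)
T2 shear: y ← y + 1/2·x: (4, -1) → (4, 1)

T(p) = (4, 1)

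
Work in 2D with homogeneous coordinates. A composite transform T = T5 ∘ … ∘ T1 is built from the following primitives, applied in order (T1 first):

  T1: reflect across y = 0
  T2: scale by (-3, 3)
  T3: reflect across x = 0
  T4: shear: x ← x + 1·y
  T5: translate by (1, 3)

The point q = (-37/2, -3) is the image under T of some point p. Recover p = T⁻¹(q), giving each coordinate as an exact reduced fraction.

p = (-9/2, 2)

T1 = [1 0 0; 0 -1 0; 0 0 1]
T2·T1 = [-3 0 0; 0 -3 0; 0 0 1]
T3·…·T1 = [3 0 0; 0 -3 0; 0 0 1]
T4·…·T1 = [3 -3 0; 0 -3 0; 0 0 1]
T5·…·T1 = [3 -3 1; 0 -3 3; 0 0 1]
det M = -9; M⁻¹ = [1/3 -1/3 2/3; 0 -1/3 1; 0 0 1]
M⁻¹ · (-37/2, -3)ᵀ = (-9/2, 2)ᵀ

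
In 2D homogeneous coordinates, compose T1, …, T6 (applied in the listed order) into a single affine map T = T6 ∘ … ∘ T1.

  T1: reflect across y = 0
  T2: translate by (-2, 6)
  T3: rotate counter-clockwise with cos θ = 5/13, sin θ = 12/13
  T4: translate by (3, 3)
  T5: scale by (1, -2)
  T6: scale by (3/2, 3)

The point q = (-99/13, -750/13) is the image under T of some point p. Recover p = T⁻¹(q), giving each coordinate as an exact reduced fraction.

p = (5, -4)

T1 = [1 0 0; 0 -1 0; 0 0 1]
T2·T1 = [1 0 -2; 0 -1 6; 0 0 1]
T3·…·T1 = [5/13 12/13 -82/13; 12/13 -5/13 6/13; 0 0 1]
T4·…·T1 = [5/13 12/13 -43/13; 12/13 -5/13 45/13; 0 0 1]
T5·…·T1 = [5/13 12/13 -43/13; -24/13 10/13 -90/13; 0 0 1]
T6·…·T1 = [15/26 18/13 -129/26; -72/13 30/13 -270/13; 0 0 1]
det M = 9; M⁻¹ = [10/39 -2/13 -25/13; 8/13 5/78 57/13; 0 0 1]
M⁻¹ · (-99/13, -750/13)ᵀ = (5, -4)ᵀ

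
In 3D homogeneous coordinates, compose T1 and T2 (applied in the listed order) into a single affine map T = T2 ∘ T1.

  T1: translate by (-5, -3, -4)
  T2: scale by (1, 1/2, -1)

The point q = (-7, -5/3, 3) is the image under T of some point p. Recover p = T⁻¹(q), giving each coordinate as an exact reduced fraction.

T1 = [1 0 0 -5; 0 1 0 -3; 0 0 1 -4; 0 0 0 1]
T2·T1 = [1 0 0 -5; 0 1/2 0 -3/2; 0 0 -1 4; 0 0 0 1]
det M = -1/2; M⁻¹ = [1 0 0 5; 0 2 0 3; 0 0 -1 4; 0 0 0 1]
M⁻¹ · (-7, -5/3, 3)ᵀ = (-2, -1/3, 1)ᵀ

p = (-2, -1/3, 1)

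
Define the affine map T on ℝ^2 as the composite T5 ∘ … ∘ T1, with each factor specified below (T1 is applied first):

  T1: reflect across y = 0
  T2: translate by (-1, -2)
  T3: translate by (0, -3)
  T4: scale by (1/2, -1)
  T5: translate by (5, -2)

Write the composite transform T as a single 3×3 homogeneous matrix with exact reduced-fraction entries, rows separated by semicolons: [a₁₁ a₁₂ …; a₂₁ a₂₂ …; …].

T = [1/2 0 9/2; 0 1 3; 0 0 1]

T1 = [1 0 0; 0 -1 0; 0 0 1]
T2·T1 = [1 0 -1; 0 -1 -2; 0 0 1]
T3·…·T1 = [1 0 -1; 0 -1 -5; 0 0 1]
T4·…·T1 = [1/2 0 -1/2; 0 1 5; 0 0 1]
T5·…·T1 = [1/2 0 9/2; 0 1 3; 0 0 1]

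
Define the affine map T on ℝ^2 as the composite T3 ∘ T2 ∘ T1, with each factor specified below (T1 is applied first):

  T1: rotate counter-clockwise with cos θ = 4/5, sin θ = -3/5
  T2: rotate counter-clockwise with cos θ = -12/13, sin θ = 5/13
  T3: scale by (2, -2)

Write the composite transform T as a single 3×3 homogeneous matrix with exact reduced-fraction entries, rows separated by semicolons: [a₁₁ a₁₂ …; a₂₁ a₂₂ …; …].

T = [-66/65 -112/65 0; -112/65 66/65 0; 0 0 1]

T1 = [4/5 3/5 0; -3/5 4/5 0; 0 0 1]
T2·T1 = [-33/65 -56/65 0; 56/65 -33/65 0; 0 0 1]
T3·…·T1 = [-66/65 -112/65 0; -112/65 66/65 0; 0 0 1]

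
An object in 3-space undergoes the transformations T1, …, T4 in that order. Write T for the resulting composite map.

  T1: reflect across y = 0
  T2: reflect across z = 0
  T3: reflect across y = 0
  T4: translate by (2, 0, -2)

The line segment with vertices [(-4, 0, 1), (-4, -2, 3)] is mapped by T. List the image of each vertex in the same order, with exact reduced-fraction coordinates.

T1 reflect across y = 0: (-4, 0, 1) → (-4, 0, 1); (-4, -2, 3) → (-4, 2, 3)
T2 reflect across z = 0: (-4, 0, 1) → (-4, 0, -1); (-4, 2, 3) → (-4, 2, -3)
T3 reflect across y = 0: (-4, 0, -1) → (-4, 0, -1); (-4, 2, -3) → (-4, -2, -3)
T4 translate by (2, 0, -2): (-4, 0, -1) → (-2, 0, -3); (-4, -2, -3) → (-2, -2, -5)

image vertices: (-2, 0, -3), (-2, -2, -5)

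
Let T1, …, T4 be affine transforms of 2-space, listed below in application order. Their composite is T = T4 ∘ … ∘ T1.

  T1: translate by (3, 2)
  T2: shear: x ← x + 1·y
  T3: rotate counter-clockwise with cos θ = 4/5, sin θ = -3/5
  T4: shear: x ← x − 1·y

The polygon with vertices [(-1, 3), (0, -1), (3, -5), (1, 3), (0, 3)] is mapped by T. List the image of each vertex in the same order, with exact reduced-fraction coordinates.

T1 translate by (3, 2): (-1, 3) → (2, 5); (0, -1) → (3, 1); (3, -5) → (6, -3); (1, 3) → (4, 5); (0, 3) → (3, 5)
T2 shear: x ← x + 1·y: (2, 5) → (7, 5); (3, 1) → (4, 1); (6, -3) → (3, -3); (4, 5) → (9, 5); (3, 5) → (8, 5)
T3 rotate counter-clockwise with cos θ = 4/5, sin θ = -3/5: (7, 5) → (43/5, -1/5); (4, 1) → (19/5, -8/5); (3, -3) → (3/5, -21/5); (9, 5) → (51/5, -7/5); (8, 5) → (47/5, -4/5)
T4 shear: x ← x − 1·y: (43/5, -1/5) → (44/5, -1/5); (19/5, -8/5) → (27/5, -8/5); (3/5, -21/5) → (24/5, -21/5); (51/5, -7/5) → (58/5, -7/5); (47/5, -4/5) → (51/5, -4/5)

image vertices: (44/5, -1/5), (27/5, -8/5), (24/5, -21/5), (58/5, -7/5), (51/5, -4/5)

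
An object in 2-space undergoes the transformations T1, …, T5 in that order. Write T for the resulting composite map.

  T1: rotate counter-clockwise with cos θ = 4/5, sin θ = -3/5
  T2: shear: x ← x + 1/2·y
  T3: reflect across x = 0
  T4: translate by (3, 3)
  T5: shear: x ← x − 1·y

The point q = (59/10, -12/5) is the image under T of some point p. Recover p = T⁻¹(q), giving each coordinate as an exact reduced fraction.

p = (5, -3)

T1 = [4/5 3/5 0; -3/5 4/5 0; 0 0 1]
T2·T1 = [1/2 1 0; -3/5 4/5 0; 0 0 1]
T3·…·T1 = [-1/2 -1 0; -3/5 4/5 0; 0 0 1]
T4·…·T1 = [-1/2 -1 3; -3/5 4/5 3; 0 0 1]
T5·…·T1 = [1/10 -9/5 0; -3/5 4/5 3; 0 0 1]
det M = -1; M⁻¹ = [-4/5 -9/5 27/5; -3/5 -1/10 3/10; 0 0 1]
M⁻¹ · (59/10, -12/5)ᵀ = (5, -3)ᵀ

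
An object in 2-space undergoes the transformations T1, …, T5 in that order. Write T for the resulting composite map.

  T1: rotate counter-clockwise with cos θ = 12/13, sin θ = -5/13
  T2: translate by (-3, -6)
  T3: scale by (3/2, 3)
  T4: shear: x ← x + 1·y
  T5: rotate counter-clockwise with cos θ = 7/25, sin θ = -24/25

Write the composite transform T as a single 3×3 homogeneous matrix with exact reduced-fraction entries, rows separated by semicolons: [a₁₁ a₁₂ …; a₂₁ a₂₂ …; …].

T = [-339/325 2337/650 -1179/50; -177/325 -792/325 414/25; 0 0 1]

T1 = [12/13 5/13 0; -5/13 12/13 0; 0 0 1]
T2·T1 = [12/13 5/13 -3; -5/13 12/13 -6; 0 0 1]
T3·…·T1 = [18/13 15/26 -9/2; -15/13 36/13 -18; 0 0 1]
T4·…·T1 = [3/13 87/26 -45/2; -15/13 36/13 -18; 0 0 1]
T5·…·T1 = [-339/325 2337/650 -1179/50; -177/325 -792/325 414/25; 0 0 1]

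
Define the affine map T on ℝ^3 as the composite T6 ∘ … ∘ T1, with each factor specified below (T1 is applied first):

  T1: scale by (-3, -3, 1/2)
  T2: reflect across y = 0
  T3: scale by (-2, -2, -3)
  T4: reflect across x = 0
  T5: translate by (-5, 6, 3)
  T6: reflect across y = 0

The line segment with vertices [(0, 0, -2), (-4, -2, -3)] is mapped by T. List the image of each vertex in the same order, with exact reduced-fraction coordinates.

image vertices: (-5, -6, 6), (19, -18, 15/2)

T1 scale by (-3, -3, 1/2): (0, 0, -2) → (0, 0, -1); (-4, -2, -3) → (12, 6, -3/2)
T2 reflect across y = 0: (0, 0, -1) → (0, 0, -1); (12, 6, -3/2) → (12, -6, -3/2)
T3 scale by (-2, -2, -3): (0, 0, -1) → (0, 0, 3); (12, -6, -3/2) → (-24, 12, 9/2)
T4 reflect across x = 0: (0, 0, 3) → (0, 0, 3); (-24, 12, 9/2) → (24, 12, 9/2)
T5 translate by (-5, 6, 3): (0, 0, 3) → (-5, 6, 6); (24, 12, 9/2) → (19, 18, 15/2)
T6 reflect across y = 0: (-5, 6, 6) → (-5, -6, 6); (19, 18, 15/2) → (19, -18, 15/2)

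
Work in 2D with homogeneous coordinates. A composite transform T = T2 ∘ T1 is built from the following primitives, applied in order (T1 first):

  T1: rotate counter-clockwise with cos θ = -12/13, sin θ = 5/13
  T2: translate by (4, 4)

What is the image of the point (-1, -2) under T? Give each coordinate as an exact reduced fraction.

T1 rotate counter-clockwise with cos θ = -12/13, sin θ = 5/13: (-1, -2) → (22/13, 19/13)
T2 translate by (4, 4): (22/13, 19/13) → (74/13, 71/13)

T(p) = (74/13, 71/13)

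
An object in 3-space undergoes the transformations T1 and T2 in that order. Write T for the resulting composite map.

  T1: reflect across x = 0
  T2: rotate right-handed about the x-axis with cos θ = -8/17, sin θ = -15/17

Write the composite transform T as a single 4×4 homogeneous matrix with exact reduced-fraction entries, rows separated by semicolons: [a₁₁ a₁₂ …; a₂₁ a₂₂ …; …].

T1 = [-1 0 0 0; 0 1 0 0; 0 0 1 0; 0 0 0 1]
T2·T1 = [-1 0 0 0; 0 -8/17 15/17 0; 0 -15/17 -8/17 0; 0 0 0 1]

T = [-1 0 0 0; 0 -8/17 15/17 0; 0 -15/17 -8/17 0; 0 0 0 1]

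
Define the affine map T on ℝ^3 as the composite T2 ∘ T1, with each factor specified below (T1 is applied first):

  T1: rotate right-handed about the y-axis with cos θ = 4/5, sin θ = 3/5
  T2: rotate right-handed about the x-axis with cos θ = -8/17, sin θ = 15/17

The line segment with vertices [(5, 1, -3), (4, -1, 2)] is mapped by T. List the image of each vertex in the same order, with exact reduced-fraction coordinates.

T1 rotate right-handed about the y-axis with cos θ = 4/5, sin θ = 3/5: (5, 1, -3) → (11/5, 1, -27/5); (4, -1, 2) → (22/5, -1, -4/5)
T2 rotate right-handed about the x-axis with cos θ = -8/17, sin θ = 15/17: (11/5, 1, -27/5) → (11/5, 73/17, 291/85); (22/5, -1, -4/5) → (22/5, 20/17, -43/85)

image vertices: (11/5, 73/17, 291/85), (22/5, 20/17, -43/85)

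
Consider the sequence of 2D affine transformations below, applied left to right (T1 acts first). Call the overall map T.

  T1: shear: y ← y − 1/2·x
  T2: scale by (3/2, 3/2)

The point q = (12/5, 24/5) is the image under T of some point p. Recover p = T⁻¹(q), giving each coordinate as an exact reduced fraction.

p = (8/5, 4)

T1 = [1 0 0; -1/2 1 0; 0 0 1]
T2·T1 = [3/2 0 0; -3/4 3/2 0; 0 0 1]
det M = 9/4; M⁻¹ = [2/3 0 0; 1/3 2/3 0; 0 0 1]
M⁻¹ · (12/5, 24/5)ᵀ = (8/5, 4)ᵀ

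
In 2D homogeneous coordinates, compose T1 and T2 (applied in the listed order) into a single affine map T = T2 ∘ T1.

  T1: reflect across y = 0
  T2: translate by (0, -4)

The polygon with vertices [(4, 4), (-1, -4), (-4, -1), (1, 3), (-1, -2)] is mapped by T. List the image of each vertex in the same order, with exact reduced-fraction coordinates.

T1 reflect across y = 0: (4, 4) → (4, -4); (-1, -4) → (-1, 4); (-4, -1) → (-4, 1); (1, 3) → (1, -3); (-1, -2) → (-1, 2)
T2 translate by (0, -4): (4, -4) → (4, -8); (-1, 4) → (-1, 0); (-4, 1) → (-4, -3); (1, -3) → (1, -7); (-1, 2) → (-1, -2)

image vertices: (4, -8), (-1, 0), (-4, -3), (1, -7), (-1, -2)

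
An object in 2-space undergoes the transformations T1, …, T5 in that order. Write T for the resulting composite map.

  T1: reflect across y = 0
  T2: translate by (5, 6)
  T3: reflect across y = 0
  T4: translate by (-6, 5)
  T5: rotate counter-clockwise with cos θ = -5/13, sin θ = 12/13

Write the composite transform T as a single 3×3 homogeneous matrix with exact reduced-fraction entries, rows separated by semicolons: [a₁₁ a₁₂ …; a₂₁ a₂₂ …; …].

T1 = [1 0 0; 0 -1 0; 0 0 1]
T2·T1 = [1 0 5; 0 -1 6; 0 0 1]
T3·…·T1 = [1 0 5; 0 1 -6; 0 0 1]
T4·…·T1 = [1 0 -1; 0 1 -1; 0 0 1]
T5·…·T1 = [-5/13 -12/13 17/13; 12/13 -5/13 -7/13; 0 0 1]

T = [-5/13 -12/13 17/13; 12/13 -5/13 -7/13; 0 0 1]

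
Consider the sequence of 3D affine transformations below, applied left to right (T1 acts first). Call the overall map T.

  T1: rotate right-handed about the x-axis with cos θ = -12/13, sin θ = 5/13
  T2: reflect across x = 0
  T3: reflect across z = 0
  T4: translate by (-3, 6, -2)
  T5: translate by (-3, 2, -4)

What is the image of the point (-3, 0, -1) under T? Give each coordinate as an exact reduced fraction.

T1 rotate right-handed about the x-axis with cos θ = -12/13, sin θ = 5/13: (-3, 0, -1) → (-3, 5/13, 12/13)
T2 reflect across x = 0: (-3, 5/13, 12/13) → (3, 5/13, 12/13)
T3 reflect across z = 0: (3, 5/13, 12/13) → (3, 5/13, -12/13)
T4 translate by (-3, 6, -2): (3, 5/13, -12/13) → (0, 83/13, -38/13)
T5 translate by (-3, 2, -4): (0, 83/13, -38/13) → (-3, 109/13, -90/13)

T(p) = (-3, 109/13, -90/13)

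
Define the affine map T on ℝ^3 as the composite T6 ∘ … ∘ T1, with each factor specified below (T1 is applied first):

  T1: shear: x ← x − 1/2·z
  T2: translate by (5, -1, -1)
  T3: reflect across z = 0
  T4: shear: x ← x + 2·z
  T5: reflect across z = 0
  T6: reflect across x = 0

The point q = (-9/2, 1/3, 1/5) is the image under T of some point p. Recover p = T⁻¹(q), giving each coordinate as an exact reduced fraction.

p = (1/2, 4/3, 6/5)

T1 = [1 0 -1/2 0; 0 1 0 0; 0 0 1 0; 0 0 0 1]
T2·T1 = [1 0 -1/2 5; 0 1 0 -1; 0 0 1 -1; 0 0 0 1]
T3·…·T1 = [1 0 -1/2 5; 0 1 0 -1; 0 0 -1 1; 0 0 0 1]
T4·…·T1 = [1 0 -5/2 7; 0 1 0 -1; 0 0 -1 1; 0 0 0 1]
T5·…·T1 = [1 0 -5/2 7; 0 1 0 -1; 0 0 1 -1; 0 0 0 1]
T6·…·T1 = [-1 0 5/2 -7; 0 1 0 -1; 0 0 1 -1; 0 0 0 1]
det M = -1; M⁻¹ = [-1 0 5/2 -9/2; 0 1 0 1; 0 0 1 1; 0 0 0 1]
M⁻¹ · (-9/2, 1/3, 1/5)ᵀ = (1/2, 4/3, 6/5)ᵀ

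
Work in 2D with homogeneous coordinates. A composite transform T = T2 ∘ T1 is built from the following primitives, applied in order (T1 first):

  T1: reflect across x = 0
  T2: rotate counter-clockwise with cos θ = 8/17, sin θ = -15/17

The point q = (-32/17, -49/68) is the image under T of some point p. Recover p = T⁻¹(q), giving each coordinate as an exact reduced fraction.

p = (1/4, -2)

T1 = [-1 0 0; 0 1 0; 0 0 1]
T2·T1 = [-8/17 15/17 0; 15/17 8/17 0; 0 0 1]
det M = -1; M⁻¹ = [-8/17 15/17 0; 15/17 8/17 0; 0 0 1]
M⁻¹ · (-32/17, -49/68)ᵀ = (1/4, -2)ᵀ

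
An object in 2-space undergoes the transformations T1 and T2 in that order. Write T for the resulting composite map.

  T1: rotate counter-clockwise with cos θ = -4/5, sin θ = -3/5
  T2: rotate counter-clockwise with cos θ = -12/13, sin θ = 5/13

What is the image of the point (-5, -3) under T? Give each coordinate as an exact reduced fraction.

T1 rotate counter-clockwise with cos θ = -4/5, sin θ = -3/5: (-5, -3) → (11/5, 27/5)
T2 rotate counter-clockwise with cos θ = -12/13, sin θ = 5/13: (11/5, 27/5) → (-267/65, -269/65)

T(p) = (-267/65, -269/65)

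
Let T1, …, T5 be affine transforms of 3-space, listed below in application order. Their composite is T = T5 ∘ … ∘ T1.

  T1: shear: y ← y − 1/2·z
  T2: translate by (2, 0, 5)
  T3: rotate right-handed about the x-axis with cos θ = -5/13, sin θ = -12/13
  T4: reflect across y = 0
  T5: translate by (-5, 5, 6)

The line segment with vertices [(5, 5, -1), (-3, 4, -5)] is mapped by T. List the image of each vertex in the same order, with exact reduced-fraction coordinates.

T1 shear: y ← y − 1/2·z: (5, 5, -1) → (5, 11/2, -1); (-3, 4, -5) → (-3, 13/2, -5)
T2 translate by (2, 0, 5): (5, 11/2, -1) → (7, 11/2, 4); (-3, 13/2, -5) → (-1, 13/2, 0)
T3 rotate right-handed about the x-axis with cos θ = -5/13, sin θ = -12/13: (7, 11/2, 4) → (7, 41/26, -86/13); (-1, 13/2, 0) → (-1, -5/2, -6)
T4 reflect across y = 0: (7, 41/26, -86/13) → (7, -41/26, -86/13); (-1, -5/2, -6) → (-1, 5/2, -6)
T5 translate by (-5, 5, 6): (7, -41/26, -86/13) → (2, 89/26, -8/13); (-1, 5/2, -6) → (-6, 15/2, 0)

image vertices: (2, 89/26, -8/13), (-6, 15/2, 0)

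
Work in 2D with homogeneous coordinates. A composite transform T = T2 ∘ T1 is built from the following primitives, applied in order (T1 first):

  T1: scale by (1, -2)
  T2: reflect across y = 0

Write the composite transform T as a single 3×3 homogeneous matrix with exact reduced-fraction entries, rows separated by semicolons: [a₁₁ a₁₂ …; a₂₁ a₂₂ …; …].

T1 = [1 0 0; 0 -2 0; 0 0 1]
T2·T1 = [1 0 0; 0 2 0; 0 0 1]

T = [1 0 0; 0 2 0; 0 0 1]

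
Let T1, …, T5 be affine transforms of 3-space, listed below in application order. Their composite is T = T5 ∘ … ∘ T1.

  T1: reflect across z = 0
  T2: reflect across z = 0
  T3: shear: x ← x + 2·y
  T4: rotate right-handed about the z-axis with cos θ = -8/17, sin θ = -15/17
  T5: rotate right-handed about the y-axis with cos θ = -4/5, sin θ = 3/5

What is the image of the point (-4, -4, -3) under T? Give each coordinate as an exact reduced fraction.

T1 reflect across z = 0: (-4, -4, -3) → (-4, -4, 3)
T2 reflect across z = 0: (-4, -4, 3) → (-4, -4, -3)
T3 shear: x ← x + 2·y: (-4, -4, -3) → (-12, -4, -3)
T4 rotate right-handed about the z-axis with cos θ = -8/17, sin θ = -15/17: (-12, -4, -3) → (36/17, 212/17, -3)
T5 rotate right-handed about the y-axis with cos θ = -4/5, sin θ = 3/5: (36/17, 212/17, -3) → (-297/85, 212/17, 96/85)

T(p) = (-297/85, 212/17, 96/85)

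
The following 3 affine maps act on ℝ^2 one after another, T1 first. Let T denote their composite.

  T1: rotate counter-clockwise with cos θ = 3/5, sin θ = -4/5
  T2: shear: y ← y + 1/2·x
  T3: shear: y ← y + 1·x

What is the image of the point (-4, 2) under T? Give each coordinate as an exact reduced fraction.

T1 rotate counter-clockwise with cos θ = 3/5, sin θ = -4/5: (-4, 2) → (-4/5, 22/5)
T2 shear: y ← y + 1/2·x: (-4/5, 22/5) → (-4/5, 4)
T3 shear: y ← y + 1·x: (-4/5, 4) → (-4/5, 16/5)

T(p) = (-4/5, 16/5)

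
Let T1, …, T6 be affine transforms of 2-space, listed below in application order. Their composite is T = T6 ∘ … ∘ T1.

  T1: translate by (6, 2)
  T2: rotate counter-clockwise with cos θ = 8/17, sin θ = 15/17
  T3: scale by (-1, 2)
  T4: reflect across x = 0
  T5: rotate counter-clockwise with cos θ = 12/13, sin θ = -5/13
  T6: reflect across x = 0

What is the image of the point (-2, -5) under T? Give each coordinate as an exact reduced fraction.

T1 translate by (6, 2): (-2, -5) → (4, -3)
T2 rotate counter-clockwise with cos θ = 8/17, sin θ = 15/17: (4, -3) → (77/17, 36/17)
T3 scale by (-1, 2): (77/17, 36/17) → (-77/17, 72/17)
T4 reflect across x = 0: (-77/17, 72/17) → (77/17, 72/17)
T5 rotate counter-clockwise with cos θ = 12/13, sin θ = -5/13: (77/17, 72/17) → (1284/221, 479/221)
T6 reflect across x = 0: (1284/221, 479/221) → (-1284/221, 479/221)

T(p) = (-1284/221, 479/221)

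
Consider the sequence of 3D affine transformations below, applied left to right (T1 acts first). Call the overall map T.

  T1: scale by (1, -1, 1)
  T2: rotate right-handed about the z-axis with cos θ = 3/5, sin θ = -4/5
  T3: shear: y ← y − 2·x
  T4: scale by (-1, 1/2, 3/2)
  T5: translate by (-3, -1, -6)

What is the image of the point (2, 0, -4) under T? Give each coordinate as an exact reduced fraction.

T(p) = (-21/5, -3, -12)

T1 scale by (1, -1, 1): (2, 0, -4) → (2, 0, -4)
T2 rotate right-handed about the z-axis with cos θ = 3/5, sin θ = -4/5: (2, 0, -4) → (6/5, -8/5, -4)
T3 shear: y ← y − 2·x: (6/5, -8/5, -4) → (6/5, -4, -4)
T4 scale by (-1, 1/2, 3/2): (6/5, -4, -4) → (-6/5, -2, -6)
T5 translate by (-3, -1, -6): (-6/5, -2, -6) → (-21/5, -3, -12)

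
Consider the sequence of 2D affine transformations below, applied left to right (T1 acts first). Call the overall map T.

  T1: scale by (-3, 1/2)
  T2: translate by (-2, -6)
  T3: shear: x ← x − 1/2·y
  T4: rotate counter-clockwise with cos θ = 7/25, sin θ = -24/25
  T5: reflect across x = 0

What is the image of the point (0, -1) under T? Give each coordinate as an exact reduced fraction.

T(p) = (589/100, -151/50)

T1 scale by (-3, 1/2): (0, -1) → (0, -1/2)
T2 translate by (-2, -6): (0, -1/2) → (-2, -13/2)
T3 shear: x ← x − 1/2·y: (-2, -13/2) → (5/4, -13/2)
T4 rotate counter-clockwise with cos θ = 7/25, sin θ = -24/25: (5/4, -13/2) → (-589/100, -151/50)
T5 reflect across x = 0: (-589/100, -151/50) → (589/100, -151/50)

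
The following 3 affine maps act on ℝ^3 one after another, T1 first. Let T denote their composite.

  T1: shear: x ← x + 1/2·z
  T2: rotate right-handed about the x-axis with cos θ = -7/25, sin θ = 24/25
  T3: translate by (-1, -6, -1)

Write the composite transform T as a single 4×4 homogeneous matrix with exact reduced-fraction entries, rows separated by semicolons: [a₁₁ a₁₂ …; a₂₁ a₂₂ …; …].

T1 = [1 0 1/2 0; 0 1 0 0; 0 0 1 0; 0 0 0 1]
T2·T1 = [1 0 1/2 0; 0 -7/25 -24/25 0; 0 24/25 -7/25 0; 0 0 0 1]
T3·…·T1 = [1 0 1/2 -1; 0 -7/25 -24/25 -6; 0 24/25 -7/25 -1; 0 0 0 1]

T = [1 0 1/2 -1; 0 -7/25 -24/25 -6; 0 24/25 -7/25 -1; 0 0 0 1]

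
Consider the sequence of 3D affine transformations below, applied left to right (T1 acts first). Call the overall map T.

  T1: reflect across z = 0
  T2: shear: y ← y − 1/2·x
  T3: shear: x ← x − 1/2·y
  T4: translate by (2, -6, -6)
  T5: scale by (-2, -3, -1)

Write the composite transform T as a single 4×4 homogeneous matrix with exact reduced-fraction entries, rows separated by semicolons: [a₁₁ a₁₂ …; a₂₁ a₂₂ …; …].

T1 = [1 0 0 0; 0 1 0 0; 0 0 -1 0; 0 0 0 1]
T2·T1 = [1 0 0 0; -1/2 1 0 0; 0 0 -1 0; 0 0 0 1]
T3·…·T1 = [5/4 -1/2 0 0; -1/2 1 0 0; 0 0 -1 0; 0 0 0 1]
T4·…·T1 = [5/4 -1/2 0 2; -1/2 1 0 -6; 0 0 -1 -6; 0 0 0 1]
T5·…·T1 = [-5/2 1 0 -4; 3/2 -3 0 18; 0 0 1 6; 0 0 0 1]

T = [-5/2 1 0 -4; 3/2 -3 0 18; 0 0 1 6; 0 0 0 1]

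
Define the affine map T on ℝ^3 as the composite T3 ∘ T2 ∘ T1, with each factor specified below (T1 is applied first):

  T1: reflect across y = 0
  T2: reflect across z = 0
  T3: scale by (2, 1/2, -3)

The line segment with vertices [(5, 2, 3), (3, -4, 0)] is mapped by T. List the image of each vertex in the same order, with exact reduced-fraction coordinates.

T1 reflect across y = 0: (5, 2, 3) → (5, -2, 3); (3, -4, 0) → (3, 4, 0)
T2 reflect across z = 0: (5, -2, 3) → (5, -2, -3); (3, 4, 0) → (3, 4, 0)
T3 scale by (2, 1/2, -3): (5, -2, -3) → (10, -1, 9); (3, 4, 0) → (6, 2, 0)

image vertices: (10, -1, 9), (6, 2, 0)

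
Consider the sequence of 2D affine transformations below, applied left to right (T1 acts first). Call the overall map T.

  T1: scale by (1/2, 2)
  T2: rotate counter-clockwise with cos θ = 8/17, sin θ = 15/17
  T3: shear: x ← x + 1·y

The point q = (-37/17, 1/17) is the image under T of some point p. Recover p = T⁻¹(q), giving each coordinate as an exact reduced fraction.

T1 = [1/2 0 0; 0 2 0; 0 0 1]
T2·T1 = [4/17 -30/17 0; 15/34 16/17 0; 0 0 1]
T3·…·T1 = [23/34 -14/17 0; 15/34 16/17 0; 0 0 1]
det M = 1; M⁻¹ = [16/17 14/17 0; -15/34 23/34 0; 0 0 1]
M⁻¹ · (-37/17, 1/17)ᵀ = (-2, 1)ᵀ

p = (-2, 1)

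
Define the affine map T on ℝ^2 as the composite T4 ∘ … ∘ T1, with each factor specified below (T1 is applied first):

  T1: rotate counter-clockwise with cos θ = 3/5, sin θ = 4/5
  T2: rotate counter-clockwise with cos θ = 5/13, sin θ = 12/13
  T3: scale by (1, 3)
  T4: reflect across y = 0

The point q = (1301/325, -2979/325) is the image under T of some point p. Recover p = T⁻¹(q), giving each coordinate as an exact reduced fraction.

T1 = [3/5 -4/5 0; 4/5 3/5 0; 0 0 1]
T2·T1 = [-33/65 -56/65 0; 56/65 -33/65 0; 0 0 1]
T3·…·T1 = [-33/65 -56/65 0; 168/65 -99/65 0; 0 0 1]
T4·…·T1 = [-33/65 -56/65 0; -168/65 99/65 0; 0 0 1]
det M = -3; M⁻¹ = [-33/65 -56/195 0; -56/65 11/65 0; 0 0 1]
M⁻¹ · (1301/325, -2979/325)ᵀ = (3/5, -5)ᵀ

p = (3/5, -5)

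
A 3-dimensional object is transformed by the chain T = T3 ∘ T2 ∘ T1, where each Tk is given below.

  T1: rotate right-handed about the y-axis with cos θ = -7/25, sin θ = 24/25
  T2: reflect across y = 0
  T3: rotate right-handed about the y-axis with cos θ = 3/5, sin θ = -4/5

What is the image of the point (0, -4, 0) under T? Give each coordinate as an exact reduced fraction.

T1 rotate right-handed about the y-axis with cos θ = -7/25, sin θ = 24/25: (0, -4, 0) → (0, -4, 0)
T2 reflect across y = 0: (0, -4, 0) → (0, 4, 0)
T3 rotate right-handed about the y-axis with cos θ = 3/5, sin θ = -4/5: (0, 4, 0) → (0, 4, 0)

T(p) = (0, 4, 0)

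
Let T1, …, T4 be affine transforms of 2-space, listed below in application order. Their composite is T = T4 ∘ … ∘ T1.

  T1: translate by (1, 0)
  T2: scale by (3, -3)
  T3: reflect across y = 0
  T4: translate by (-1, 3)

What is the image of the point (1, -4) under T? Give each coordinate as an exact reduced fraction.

T(p) = (5, -9)

T1 translate by (1, 0): (1, -4) → (2, -4)
T2 scale by (3, -3): (2, -4) → (6, 12)
T3 reflect across y = 0: (6, 12) → (6, -12)
T4 translate by (-1, 3): (6, -12) → (5, -9)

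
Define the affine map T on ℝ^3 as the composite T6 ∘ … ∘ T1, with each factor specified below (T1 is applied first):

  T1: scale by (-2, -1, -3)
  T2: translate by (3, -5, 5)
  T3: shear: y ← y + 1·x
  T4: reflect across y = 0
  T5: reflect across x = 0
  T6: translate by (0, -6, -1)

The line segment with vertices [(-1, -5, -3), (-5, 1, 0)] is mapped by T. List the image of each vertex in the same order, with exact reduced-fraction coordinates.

image vertices: (-5, -11, 13), (-13, -13, 4)

T1 scale by (-2, -1, -3): (-1, -5, -3) → (2, 5, 9); (-5, 1, 0) → (10, -1, 0)
T2 translate by (3, -5, 5): (2, 5, 9) → (5, 0, 14); (10, -1, 0) → (13, -6, 5)
T3 shear: y ← y + 1·x: (5, 0, 14) → (5, 5, 14); (13, -6, 5) → (13, 7, 5)
T4 reflect across y = 0: (5, 5, 14) → (5, -5, 14); (13, 7, 5) → (13, -7, 5)
T5 reflect across x = 0: (5, -5, 14) → (-5, -5, 14); (13, -7, 5) → (-13, -7, 5)
T6 translate by (0, -6, -1): (-5, -5, 14) → (-5, -11, 13); (-13, -7, 5) → (-13, -13, 4)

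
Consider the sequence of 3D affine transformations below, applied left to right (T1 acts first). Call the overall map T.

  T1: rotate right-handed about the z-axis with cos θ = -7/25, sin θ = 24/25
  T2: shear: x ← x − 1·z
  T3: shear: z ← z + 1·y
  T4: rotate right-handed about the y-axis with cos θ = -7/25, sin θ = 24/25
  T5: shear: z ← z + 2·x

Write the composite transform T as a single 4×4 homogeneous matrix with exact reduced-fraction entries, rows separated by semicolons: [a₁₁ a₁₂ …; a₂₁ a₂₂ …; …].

T1 = [-7/25 -24/25 0 0; 24/25 -7/25 0 0; 0 0 1 0; 0 0 0 1]
T2·T1 = [-7/25 -24/25 -1 0; 24/25 -7/25 0 0; 0 0 1 0; 0 0 0 1]
T3·…·T1 = [-7/25 -24/25 -1 0; 24/25 -7/25 0 0; 24/25 -7/25 1 0; 0 0 0 1]
T4·…·T1 = [1 0 31/25 0; 24/25 -7/25 0 0; 0 1 17/25 0; 0 0 0 1]
T5·…·T1 = [1 0 31/25 0; 24/25 -7/25 0 0; 2 1 79/25 0; 0 0 0 1]

T = [1 0 31/25 0; 24/25 -7/25 0 0; 2 1 79/25 0; 0 0 0 1]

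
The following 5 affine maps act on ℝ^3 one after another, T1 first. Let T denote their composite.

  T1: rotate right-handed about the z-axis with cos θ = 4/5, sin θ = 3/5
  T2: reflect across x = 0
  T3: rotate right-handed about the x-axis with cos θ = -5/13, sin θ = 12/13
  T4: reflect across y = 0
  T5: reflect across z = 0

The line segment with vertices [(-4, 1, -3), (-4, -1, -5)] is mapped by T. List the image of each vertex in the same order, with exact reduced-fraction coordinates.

T1 rotate right-handed about the z-axis with cos θ = 4/5, sin θ = 3/5: (-4, 1, -3) → (-19/5, -8/5, -3); (-4, -1, -5) → (-13/5, -16/5, -5)
T2 reflect across x = 0: (-19/5, -8/5, -3) → (19/5, -8/5, -3); (-13/5, -16/5, -5) → (13/5, -16/5, -5)
T3 rotate right-handed about the x-axis with cos θ = -5/13, sin θ = 12/13: (19/5, -8/5, -3) → (19/5, 44/13, -21/65); (13/5, -16/5, -5) → (13/5, 76/13, -67/65)
T4 reflect across y = 0: (19/5, 44/13, -21/65) → (19/5, -44/13, -21/65); (13/5, 76/13, -67/65) → (13/5, -76/13, -67/65)
T5 reflect across z = 0: (19/5, -44/13, -21/65) → (19/5, -44/13, 21/65); (13/5, -76/13, -67/65) → (13/5, -76/13, 67/65)

image vertices: (19/5, -44/13, 21/65), (13/5, -76/13, 67/65)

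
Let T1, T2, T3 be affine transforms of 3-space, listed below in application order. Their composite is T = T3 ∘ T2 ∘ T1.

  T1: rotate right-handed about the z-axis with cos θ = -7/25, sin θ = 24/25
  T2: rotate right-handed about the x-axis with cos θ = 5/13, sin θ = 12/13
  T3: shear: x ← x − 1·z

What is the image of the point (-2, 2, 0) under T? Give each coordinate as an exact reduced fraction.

T1 rotate right-handed about the z-axis with cos θ = -7/25, sin θ = 24/25: (-2, 2, 0) → (-34/25, -62/25, 0)
T2 rotate right-handed about the x-axis with cos θ = 5/13, sin θ = 12/13: (-34/25, -62/25, 0) → (-34/25, -62/65, -744/325)
T3 shear: x ← x − 1·z: (-34/25, -62/65, -744/325) → (302/325, -62/65, -744/325)

T(p) = (302/325, -62/65, -744/325)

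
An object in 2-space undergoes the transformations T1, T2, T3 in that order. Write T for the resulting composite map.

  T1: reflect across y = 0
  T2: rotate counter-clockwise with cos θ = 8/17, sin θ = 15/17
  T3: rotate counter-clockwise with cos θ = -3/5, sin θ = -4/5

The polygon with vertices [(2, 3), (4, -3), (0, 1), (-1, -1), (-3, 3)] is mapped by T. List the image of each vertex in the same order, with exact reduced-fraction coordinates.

T1 reflect across y = 0: (2, 3) → (2, -3); (4, -3) → (4, 3); (0, 1) → (0, -1); (-1, -1) → (-1, 1); (-3, 3) → (-3, -3)
T2 rotate counter-clockwise with cos θ = 8/17, sin θ = 15/17: (2, -3) → (61/17, 6/17); (4, 3) → (-13/17, 84/17); (0, -1) → (15/17, -8/17); (-1, 1) → (-23/17, -7/17); (-3, -3) → (21/17, -69/17)
T3 rotate counter-clockwise with cos θ = -3/5, sin θ = -4/5: (61/17, 6/17) → (-159/85, -262/85); (-13/17, 84/17) → (75/17, -40/17); (15/17, -8/17) → (-77/85, -36/85); (-23/17, -7/17) → (41/85, 113/85); (21/17, -69/17) → (-339/85, 123/85)

image vertices: (-159/85, -262/85), (75/17, -40/17), (-77/85, -36/85), (41/85, 113/85), (-339/85, 123/85)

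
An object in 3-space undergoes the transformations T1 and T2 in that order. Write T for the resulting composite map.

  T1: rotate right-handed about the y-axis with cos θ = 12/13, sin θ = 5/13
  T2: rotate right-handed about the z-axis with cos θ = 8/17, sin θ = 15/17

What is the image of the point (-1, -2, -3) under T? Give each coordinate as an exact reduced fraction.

T1 rotate right-handed about the y-axis with cos θ = 12/13, sin θ = 5/13: (-1, -2, -3) → (-27/13, -2, -31/13)
T2 rotate right-handed about the z-axis with cos θ = 8/17, sin θ = 15/17: (-27/13, -2, -31/13) → (174/221, -613/221, -31/13)

T(p) = (174/221, -613/221, -31/13)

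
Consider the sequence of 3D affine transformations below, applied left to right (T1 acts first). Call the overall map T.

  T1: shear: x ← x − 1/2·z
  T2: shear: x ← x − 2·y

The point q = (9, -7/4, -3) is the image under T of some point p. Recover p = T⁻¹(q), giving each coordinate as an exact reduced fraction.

p = (4, -7/4, -3)

T1 = [1 0 -1/2 0; 0 1 0 0; 0 0 1 0; 0 0 0 1]
T2·T1 = [1 -2 -1/2 0; 0 1 0 0; 0 0 1 0; 0 0 0 1]
det M = 1; M⁻¹ = [1 2 1/2 0; 0 1 0 0; 0 0 1 0; 0 0 0 1]
M⁻¹ · (9, -7/4, -3)ᵀ = (4, -7/4, -3)ᵀ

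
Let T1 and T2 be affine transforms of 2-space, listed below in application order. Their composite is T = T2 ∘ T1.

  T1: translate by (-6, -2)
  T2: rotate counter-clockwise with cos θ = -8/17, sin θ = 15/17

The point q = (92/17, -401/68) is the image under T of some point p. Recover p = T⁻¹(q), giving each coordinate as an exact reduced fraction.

T1 = [1 0 -6; 0 1 -2; 0 0 1]
T2·T1 = [-8/17 -15/17 78/17; 15/17 -8/17 -74/17; 0 0 1]
det M = 1; M⁻¹ = [-8/17 15/17 6; -15/17 -8/17 2; 0 0 1]
M⁻¹ · (92/17, -401/68)ᵀ = (-7/4, 0)ᵀ

p = (-7/4, 0)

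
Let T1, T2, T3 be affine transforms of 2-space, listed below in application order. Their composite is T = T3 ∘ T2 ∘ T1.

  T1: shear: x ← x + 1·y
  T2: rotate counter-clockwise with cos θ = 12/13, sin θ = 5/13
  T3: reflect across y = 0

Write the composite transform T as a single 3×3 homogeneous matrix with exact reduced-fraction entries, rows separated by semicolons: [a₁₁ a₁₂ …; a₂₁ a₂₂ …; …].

T1 = [1 1 0; 0 1 0; 0 0 1]
T2·T1 = [12/13 7/13 0; 5/13 17/13 0; 0 0 1]
T3·…·T1 = [12/13 7/13 0; -5/13 -17/13 0; 0 0 1]

T = [12/13 7/13 0; -5/13 -17/13 0; 0 0 1]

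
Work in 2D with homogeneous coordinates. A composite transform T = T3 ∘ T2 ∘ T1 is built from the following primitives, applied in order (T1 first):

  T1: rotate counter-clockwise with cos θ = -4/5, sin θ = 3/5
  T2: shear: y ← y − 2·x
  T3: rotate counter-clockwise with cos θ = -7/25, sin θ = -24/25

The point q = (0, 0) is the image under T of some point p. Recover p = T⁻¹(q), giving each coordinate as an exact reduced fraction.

p = (0, 0)

T1 = [-4/5 -3/5 0; 3/5 -4/5 0; 0 0 1]
T2·T1 = [-4/5 -3/5 0; 11/5 2/5 0; 0 0 1]
T3·…·T1 = [292/125 69/125 0; 19/125 58/125 0; 0 0 1]
det M = 1; M⁻¹ = [58/125 -69/125 0; -19/125 292/125 0; 0 0 1]
M⁻¹ · (0, 0)ᵀ = (0, 0)ᵀ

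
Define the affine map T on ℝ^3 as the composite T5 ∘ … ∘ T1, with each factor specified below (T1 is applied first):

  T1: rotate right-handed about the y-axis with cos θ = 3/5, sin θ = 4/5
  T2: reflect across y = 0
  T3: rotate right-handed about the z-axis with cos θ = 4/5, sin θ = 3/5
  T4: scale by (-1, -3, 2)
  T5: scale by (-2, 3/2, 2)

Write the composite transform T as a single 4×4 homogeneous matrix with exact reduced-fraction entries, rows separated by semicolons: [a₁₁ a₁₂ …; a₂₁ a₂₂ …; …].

T = [24/25 6/5 32/25 0; -81/50 18/5 -54/25 0; -16/5 0 12/5 0; 0 0 0 1]

T1 = [3/5 0 4/5 0; 0 1 0 0; -4/5 0 3/5 0; 0 0 0 1]
T2·T1 = [3/5 0 4/5 0; 0 -1 0 0; -4/5 0 3/5 0; 0 0 0 1]
T3·…·T1 = [12/25 3/5 16/25 0; 9/25 -4/5 12/25 0; -4/5 0 3/5 0; 0 0 0 1]
T4·…·T1 = [-12/25 -3/5 -16/25 0; -27/25 12/5 -36/25 0; -8/5 0 6/5 0; 0 0 0 1]
T5·…·T1 = [24/25 6/5 32/25 0; -81/50 18/5 -54/25 0; -16/5 0 12/5 0; 0 0 0 1]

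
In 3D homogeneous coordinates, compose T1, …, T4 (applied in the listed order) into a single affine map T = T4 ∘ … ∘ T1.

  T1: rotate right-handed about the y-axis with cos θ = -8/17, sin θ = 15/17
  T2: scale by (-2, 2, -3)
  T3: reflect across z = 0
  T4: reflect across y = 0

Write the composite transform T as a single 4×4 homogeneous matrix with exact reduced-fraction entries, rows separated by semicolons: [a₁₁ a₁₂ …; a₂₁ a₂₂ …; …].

T1 = [-8/17 0 15/17 0; 0 1 0 0; -15/17 0 -8/17 0; 0 0 0 1]
T2·T1 = [16/17 0 -30/17 0; 0 2 0 0; 45/17 0 24/17 0; 0 0 0 1]
T3·…·T1 = [16/17 0 -30/17 0; 0 2 0 0; -45/17 0 -24/17 0; 0 0 0 1]
T4·…·T1 = [16/17 0 -30/17 0; 0 -2 0 0; -45/17 0 -24/17 0; 0 0 0 1]

T = [16/17 0 -30/17 0; 0 -2 0 0; -45/17 0 -24/17 0; 0 0 0 1]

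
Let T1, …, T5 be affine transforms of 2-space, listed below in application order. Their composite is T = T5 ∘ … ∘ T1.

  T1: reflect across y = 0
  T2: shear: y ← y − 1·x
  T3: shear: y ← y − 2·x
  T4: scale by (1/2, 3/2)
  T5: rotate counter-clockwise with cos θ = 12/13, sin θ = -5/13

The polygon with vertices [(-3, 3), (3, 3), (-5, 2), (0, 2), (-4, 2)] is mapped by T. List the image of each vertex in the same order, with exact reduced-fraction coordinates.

T1 reflect across y = 0: (-3, 3) → (-3, -3); (3, 3) → (3, -3); (-5, 2) → (-5, -2); (0, 2) → (0, -2); (-4, 2) → (-4, -2)
T2 shear: y ← y − 1·x: (-3, -3) → (-3, 0); (3, -3) → (3, -6); (-5, -2) → (-5, 3); (0, -2) → (0, -2); (-4, -2) → (-4, 2)
T3 shear: y ← y − 2·x: (-3, 0) → (-3, 6); (3, -6) → (3, -12); (-5, 3) → (-5, 13); (0, -2) → (0, -2); (-4, 2) → (-4, 10)
T4 scale by (1/2, 3/2): (-3, 6) → (-3/2, 9); (3, -12) → (3/2, -18); (-5, 13) → (-5/2, 39/2); (0, -2) → (0, -3); (-4, 10) → (-2, 15)
T5 rotate counter-clockwise with cos θ = 12/13, sin θ = -5/13: (-3/2, 9) → (27/13, 231/26); (3/2, -18) → (-72/13, -447/26); (-5/2, 39/2) → (135/26, 493/26); (0, -3) → (-15/13, -36/13); (-2, 15) → (51/13, 190/13)

image vertices: (27/13, 231/26), (-72/13, -447/26), (135/26, 493/26), (-15/13, -36/13), (51/13, 190/13)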